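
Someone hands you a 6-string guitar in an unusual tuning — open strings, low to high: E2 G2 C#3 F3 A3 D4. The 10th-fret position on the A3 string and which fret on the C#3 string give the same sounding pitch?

A3 at fret 10 is A3 + 10 semitones = G4.
The open C#3 string is 8 semitones below the open A3, so the same pitch on the C#3 string lies at fret 10 + 8 = 18.

18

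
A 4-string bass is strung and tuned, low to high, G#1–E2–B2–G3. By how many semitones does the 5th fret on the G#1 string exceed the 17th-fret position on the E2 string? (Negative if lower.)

-20 semitones

G#1 at fret 5 → C#2 (MIDI 37); E2 at fret 17 → A3 (MIDI 57).
37 − 57 = -20, so the two pitches are 20 semitones apart.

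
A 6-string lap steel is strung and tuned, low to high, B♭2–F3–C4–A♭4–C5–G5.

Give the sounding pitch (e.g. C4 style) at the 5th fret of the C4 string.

F4

C4 is MIDI 60. Adding 5 gives 65, which is F4.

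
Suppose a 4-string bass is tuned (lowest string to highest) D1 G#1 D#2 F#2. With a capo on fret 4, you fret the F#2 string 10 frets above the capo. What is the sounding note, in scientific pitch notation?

G#3

The capo raises the open F#2 by 4 semitones to A#2; fretting 10 more gives F#2 + 4 + 10 = F#2 + 14 semitones = G#3.
(Also written Ab.)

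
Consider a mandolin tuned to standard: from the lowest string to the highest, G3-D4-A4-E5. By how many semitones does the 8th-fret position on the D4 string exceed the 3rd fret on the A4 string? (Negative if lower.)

-2 semitones

D4 at fret 8 → A♯4 (MIDI 70); A4 at fret 3 → C5 (MIDI 72).
70 − 72 = -2, so the two pitches are 2 semitones apart.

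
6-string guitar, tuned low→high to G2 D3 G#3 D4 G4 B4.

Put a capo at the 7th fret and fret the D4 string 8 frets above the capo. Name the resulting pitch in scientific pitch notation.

F5

The capo raises the open D4 by 7 semitones to A4; fretting 8 more gives D4 + 7 + 8 = D4 + 15 semitones = F5.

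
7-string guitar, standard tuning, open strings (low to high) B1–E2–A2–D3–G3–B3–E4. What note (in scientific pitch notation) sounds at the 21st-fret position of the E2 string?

E2 is MIDI 40. Adding 21 gives 61, which is C#4.
(Equivalently spelled Db4.)

C#4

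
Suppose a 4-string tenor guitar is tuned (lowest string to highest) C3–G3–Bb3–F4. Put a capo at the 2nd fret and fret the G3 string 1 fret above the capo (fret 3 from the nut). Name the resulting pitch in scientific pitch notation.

Bb3

The capo raises the open G3 by 2 semitones to A3; fretting 1 more gives G3 + 2 + 1 = G3 + 3 semitones = Bb3.
(Also written A#.)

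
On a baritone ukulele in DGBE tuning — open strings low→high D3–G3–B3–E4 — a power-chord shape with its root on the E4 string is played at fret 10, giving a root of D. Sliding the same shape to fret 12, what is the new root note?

E

Moving from fret 10 to fret 12 shifts the root by 2 semitones.
D up 2 semitones is E.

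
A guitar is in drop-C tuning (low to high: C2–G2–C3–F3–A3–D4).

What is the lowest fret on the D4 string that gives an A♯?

From D4, count semitones up the chromatic scale until reaching A♯: D–D#–E–F–F#–G–G#–A–A# — 8 steps.

8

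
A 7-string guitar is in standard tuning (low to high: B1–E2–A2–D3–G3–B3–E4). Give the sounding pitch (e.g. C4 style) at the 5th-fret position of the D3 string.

D3 is MIDI 50. Adding 5 gives 55, which is G3.

G3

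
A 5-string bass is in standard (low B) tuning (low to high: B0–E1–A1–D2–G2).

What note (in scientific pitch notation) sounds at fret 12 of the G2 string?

The open G2 string plus 12 semitones: G–G#–A–A#–…–F–F#–G.
The walk passes from B into C once, so the octave number goes from 2 to 3.

G3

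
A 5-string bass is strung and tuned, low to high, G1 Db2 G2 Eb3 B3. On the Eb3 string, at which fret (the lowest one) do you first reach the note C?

From Eb3, count semitones up the chromatic scale until reaching C: Eb–E–F–Gb–G–Ab–A–Bb–B–C — 9 steps.

9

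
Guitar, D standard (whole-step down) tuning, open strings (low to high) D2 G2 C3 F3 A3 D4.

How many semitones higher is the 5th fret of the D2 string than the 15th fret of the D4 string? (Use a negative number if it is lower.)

D2 at fret 5 → G2 (MIDI 43); D4 at fret 15 → F5 (MIDI 77).
43 − 77 = -34, so the two pitches are 34 semitones apart.

-34 semitones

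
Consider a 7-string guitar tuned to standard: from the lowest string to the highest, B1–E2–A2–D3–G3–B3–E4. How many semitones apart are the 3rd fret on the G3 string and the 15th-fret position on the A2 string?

2 semitones

G3 at fret 3 → A♯3 (MIDI 58); A2 at fret 15 → C4 (MIDI 60).
58 − 60 = -2, so the two pitches are 2 semitones apart, with C4 the higher.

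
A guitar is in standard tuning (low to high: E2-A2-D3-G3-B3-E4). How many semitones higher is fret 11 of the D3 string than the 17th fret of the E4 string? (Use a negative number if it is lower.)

D3 at fret 11 → C#4 (MIDI 61); E4 at fret 17 → A5 (MIDI 81).
61 − 81 = -20, so the two pitches are 20 semitones apart.

-20 semitones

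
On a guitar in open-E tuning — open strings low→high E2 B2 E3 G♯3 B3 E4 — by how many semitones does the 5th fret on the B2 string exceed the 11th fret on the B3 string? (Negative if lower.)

-18 semitones

B2 at fret 5 → E3 (MIDI 52); B3 at fret 11 → A♯4 (MIDI 70).
52 − 70 = -18, so the two pitches are 18 semitones apart.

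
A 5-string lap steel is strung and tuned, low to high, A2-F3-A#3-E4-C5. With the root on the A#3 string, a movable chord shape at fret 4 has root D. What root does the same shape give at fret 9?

G

Moving from fret 4 to fret 9 shifts the root by 5 semitones.
D up 5 semitones is G.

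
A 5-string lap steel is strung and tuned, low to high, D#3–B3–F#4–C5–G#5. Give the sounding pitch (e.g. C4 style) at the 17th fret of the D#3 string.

G#4

D#3 is MIDI 51. Adding 17 gives 68, which is G#4.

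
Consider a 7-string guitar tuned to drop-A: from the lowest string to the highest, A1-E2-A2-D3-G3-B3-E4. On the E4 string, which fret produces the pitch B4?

B4 is 7 semitones above the open E4 (E–F–F#–G–G#–A–A#–B), so it sits at fret 7.

7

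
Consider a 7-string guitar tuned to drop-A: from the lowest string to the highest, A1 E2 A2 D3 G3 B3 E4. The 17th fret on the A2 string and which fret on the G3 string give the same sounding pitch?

7

A2 at fret 17 is A2 + 17 semitones = D4.
The open G3 string is 10 semitones above the open A2, so the same pitch on the G3 string lies at fret 17 − 10 = 7.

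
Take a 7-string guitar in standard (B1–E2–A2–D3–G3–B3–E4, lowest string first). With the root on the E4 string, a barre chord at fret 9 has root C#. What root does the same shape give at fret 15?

Moving from fret 9 to fret 15 shifts the root by 6 semitones.
C# up 6 semitones is G.

G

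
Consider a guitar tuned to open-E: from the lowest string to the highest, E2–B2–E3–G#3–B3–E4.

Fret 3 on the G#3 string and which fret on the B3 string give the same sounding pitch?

0

G#3 at fret 3 is G#3 + 3 semitones = B3.
The open B3 string is 3 semitones above the open G#3, so the same pitch on the B3 string lies at fret 3 − 3 = 0.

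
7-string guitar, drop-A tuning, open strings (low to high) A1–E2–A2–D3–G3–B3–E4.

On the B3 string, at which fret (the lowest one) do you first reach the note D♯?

From B3, count semitones up the chromatic scale until reaching D♯: B–C–C#–D–D# — 4 steps.

4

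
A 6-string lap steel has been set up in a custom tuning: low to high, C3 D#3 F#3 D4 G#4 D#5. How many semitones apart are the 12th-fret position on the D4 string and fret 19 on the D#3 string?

D4 at fret 12 → D5 (MIDI 74); D#3 at fret 19 → A#4 (MIDI 70).
74 − 70 = 4, so the two pitches are 4 semitones apart, with D5 the higher.

4 semitones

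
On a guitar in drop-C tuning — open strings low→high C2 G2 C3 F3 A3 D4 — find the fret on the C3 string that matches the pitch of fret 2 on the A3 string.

Fret 2 on A3 is MIDI 57 + 2 = 59 (B3). On the C3 string (open MIDI 48), that pitch is 59 − 48 = fret 11.

11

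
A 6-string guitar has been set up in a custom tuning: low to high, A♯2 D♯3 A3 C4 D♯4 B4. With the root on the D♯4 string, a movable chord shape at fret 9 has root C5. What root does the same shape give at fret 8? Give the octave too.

B4

Moving from fret 9 to fret 8 shifts the root by -1 semitone.
C5 down 1 semitone is B4.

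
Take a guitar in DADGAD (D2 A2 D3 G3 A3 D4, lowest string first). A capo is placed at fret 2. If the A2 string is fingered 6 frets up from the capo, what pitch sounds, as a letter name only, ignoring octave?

The capo raises the open A2 by 2 semitones to B2; fretting 6 more gives A2 + 2 + 6 = A2 + 8 semitones, landing on F.

F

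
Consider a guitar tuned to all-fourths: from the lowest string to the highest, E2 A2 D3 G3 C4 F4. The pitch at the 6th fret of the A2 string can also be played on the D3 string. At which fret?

A2 at fret 6 is A2 + 6 semitones = D#3.
The open D3 string is 5 semitones above the open A2, so the same pitch on the D3 string lies at fret 6 − 5 = 1.

1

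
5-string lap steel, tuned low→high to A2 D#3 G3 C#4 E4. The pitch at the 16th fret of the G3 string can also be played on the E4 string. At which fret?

Fret 16 on G3 is MIDI 55 + 16 = 71 (B4). On the E4 string (open MIDI 64), that pitch is 71 − 64 = fret 7.

7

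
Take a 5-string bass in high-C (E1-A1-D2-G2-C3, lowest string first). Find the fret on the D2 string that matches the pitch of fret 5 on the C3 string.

C3 at fret 5 is C3 + 5 semitones = F3.
The open D2 string is 10 semitones below the open C3, so the same pitch on the D2 string lies at fret 5 + 10 = 15.

15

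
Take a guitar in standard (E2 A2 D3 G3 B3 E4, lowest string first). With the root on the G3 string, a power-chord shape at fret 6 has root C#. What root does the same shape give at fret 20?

D#

Moving from fret 6 to fret 20 shifts the root by 14 semitones.
C# up 14 semitones is D#.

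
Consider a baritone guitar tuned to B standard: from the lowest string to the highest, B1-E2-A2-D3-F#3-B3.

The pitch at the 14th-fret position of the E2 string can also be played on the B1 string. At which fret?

19

E2 at fret 14 is E2 + 14 semitones = F#3.
The open B1 string is 5 semitones below the open E2, so the same pitch on the B1 string lies at fret 14 + 5 = 19.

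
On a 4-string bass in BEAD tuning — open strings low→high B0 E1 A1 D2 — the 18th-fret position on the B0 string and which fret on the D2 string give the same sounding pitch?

3

Fret 18 on B0 is MIDI 23 + 18 = 41 (F2). On the D2 string (open MIDI 38), that pitch is 41 − 38 = fret 3.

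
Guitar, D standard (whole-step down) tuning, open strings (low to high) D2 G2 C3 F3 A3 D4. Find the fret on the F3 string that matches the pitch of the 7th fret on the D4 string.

16

Fret 7 on D4 is MIDI 62 + 7 = 69 (A4). On the F3 string (open MIDI 53), that pitch is 69 − 53 = fret 16.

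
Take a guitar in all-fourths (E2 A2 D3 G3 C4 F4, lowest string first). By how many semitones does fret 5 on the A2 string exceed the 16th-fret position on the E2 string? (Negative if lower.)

-6 semitones

A2 at fret 5 → D3 (MIDI 50); E2 at fret 16 → G#3 (MIDI 56).
50 − 56 = -6, so the two pitches are 6 semitones apart.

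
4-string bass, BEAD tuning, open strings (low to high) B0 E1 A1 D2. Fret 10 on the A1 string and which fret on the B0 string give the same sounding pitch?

20

Fret 10 on A1 is MIDI 33 + 10 = 43 (G2). On the B0 string (open MIDI 23), that pitch is 43 − 23 = fret 20.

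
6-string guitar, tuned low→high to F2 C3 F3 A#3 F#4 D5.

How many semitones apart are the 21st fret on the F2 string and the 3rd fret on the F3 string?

6 semitones

F2 at fret 21 → D4 (MIDI 62); F3 at fret 3 → G#3 (MIDI 56).
62 − 56 = 6, so the two pitches are 6 semitones apart, with D4 the higher.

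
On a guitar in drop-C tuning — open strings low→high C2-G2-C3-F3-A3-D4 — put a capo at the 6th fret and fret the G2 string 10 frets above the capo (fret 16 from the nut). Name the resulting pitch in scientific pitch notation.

B3

The capo raises the open G2 by 6 semitones to C♯3; fretting 10 more gives G2 + 6 + 10 = G2 + 16 semitones = B3.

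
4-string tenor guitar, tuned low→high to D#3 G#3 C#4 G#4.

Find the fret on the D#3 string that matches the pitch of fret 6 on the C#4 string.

Fret 6 on C#4 is MIDI 61 + 6 = 67 (G4). On the D#3 string (open MIDI 51), that pitch is 67 − 51 = fret 16.

16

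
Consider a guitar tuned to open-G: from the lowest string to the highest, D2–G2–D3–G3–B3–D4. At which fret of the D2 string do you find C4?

C4 is 22 semitones above the open D2 (D–D#–E–F–…–A#–B–C), so it sits at fret 22.

22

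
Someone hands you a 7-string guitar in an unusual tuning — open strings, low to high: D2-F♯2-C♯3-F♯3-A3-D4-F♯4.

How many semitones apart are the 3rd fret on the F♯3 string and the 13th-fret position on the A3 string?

13 semitones

F♯3 at fret 3 → A3 (MIDI 57); A3 at fret 13 → A♯4 (MIDI 70).
57 − 70 = -13, so the two pitches are 13 semitones apart, with A♯4 the higher.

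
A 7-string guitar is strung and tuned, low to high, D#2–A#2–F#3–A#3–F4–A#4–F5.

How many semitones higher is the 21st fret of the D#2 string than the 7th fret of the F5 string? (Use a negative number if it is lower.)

D#2 at fret 21 → C4 (MIDI 60); F5 at fret 7 → C6 (MIDI 84).
60 − 84 = -24, so the two pitches are 24 semitones apart.

-24 semitones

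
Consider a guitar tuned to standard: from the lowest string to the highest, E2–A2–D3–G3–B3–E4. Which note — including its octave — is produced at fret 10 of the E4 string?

The open E4 string plus 10 semitones: E–F–F#–G–…–C–C#–D.
The walk passes from B into C once, so the octave number goes from 4 to 5.

D5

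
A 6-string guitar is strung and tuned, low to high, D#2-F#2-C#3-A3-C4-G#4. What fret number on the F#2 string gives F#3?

F#3 is 12 semitones above the open F#2 (F#–G–G#–A–…–E–F–F#), so it sits at fret 12.

12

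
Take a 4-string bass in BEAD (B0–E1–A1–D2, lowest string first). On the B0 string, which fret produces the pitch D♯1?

D♯1 is 4 semitones above the open B0 (B–C–C#–D–D#), so it sits at fret 4.

4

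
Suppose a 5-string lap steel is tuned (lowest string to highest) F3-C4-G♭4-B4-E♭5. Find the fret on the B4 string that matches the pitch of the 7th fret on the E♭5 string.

E♭5 at fret 7 is E♭5 + 7 semitones = B♭5.
The open B4 string is 4 semitones below the open E♭5, so the same pitch on the B4 string lies at fret 7 + 4 = 11.

11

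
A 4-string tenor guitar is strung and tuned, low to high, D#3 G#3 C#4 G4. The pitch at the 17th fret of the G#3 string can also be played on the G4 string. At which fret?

6

Fret 17 on G#3 is MIDI 56 + 17 = 73 (C#5). On the G4 string (open MIDI 67), that pitch is 73 − 67 = fret 6.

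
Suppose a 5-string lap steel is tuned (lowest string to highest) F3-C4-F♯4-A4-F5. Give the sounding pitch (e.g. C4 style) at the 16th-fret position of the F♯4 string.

F♯4 is MIDI 66. Adding 16 gives 82, which is A♯5.
(Equivalently spelled B♭5.)

A♯5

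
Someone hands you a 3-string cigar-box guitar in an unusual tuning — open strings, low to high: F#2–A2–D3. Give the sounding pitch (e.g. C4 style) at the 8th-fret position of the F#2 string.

D3

The open F#2 string plus 8 semitones: F#–G–G#–A–A#–B–C–C#–D.
The walk passes from B into C once, so the octave number goes from 2 to 3.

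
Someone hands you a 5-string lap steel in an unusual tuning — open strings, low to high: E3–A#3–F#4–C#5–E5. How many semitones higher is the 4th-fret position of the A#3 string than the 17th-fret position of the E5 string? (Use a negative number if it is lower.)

-31 semitones

A#3 at fret 4 → D4 (MIDI 62); E5 at fret 17 → A6 (MIDI 93).
62 − 93 = -31, so the two pitches are 31 semitones apart.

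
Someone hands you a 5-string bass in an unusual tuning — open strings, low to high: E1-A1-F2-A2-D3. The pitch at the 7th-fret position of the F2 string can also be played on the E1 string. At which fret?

F2 at fret 7 is F2 + 7 semitones = C3.
The open E1 string is 13 semitones below the open F2, so the same pitch on the E1 string lies at fret 7 + 13 = 20.

20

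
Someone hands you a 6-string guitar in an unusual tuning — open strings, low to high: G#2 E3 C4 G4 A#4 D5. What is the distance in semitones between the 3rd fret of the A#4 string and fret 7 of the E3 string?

14 semitones

A#4 at fret 3 → C#5 (MIDI 73); E3 at fret 7 → B3 (MIDI 59).
73 − 59 = 14, so the two pitches are 14 semitones apart, with C#5 the higher.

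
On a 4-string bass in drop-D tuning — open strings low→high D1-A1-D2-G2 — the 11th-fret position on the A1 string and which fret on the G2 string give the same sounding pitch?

A1 at fret 11 is A1 + 11 semitones = G#2.
The open G2 string is 10 semitones above the open A1, so the same pitch on the G2 string lies at fret 11 − 10 = 1.

1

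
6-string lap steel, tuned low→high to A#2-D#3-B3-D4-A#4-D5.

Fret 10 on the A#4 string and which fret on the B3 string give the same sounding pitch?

21

A#4 at fret 10 is A#4 + 10 semitones = G#5.
The open B3 string is 11 semitones below the open A#4, so the same pitch on the B3 string lies at fret 10 + 11 = 21.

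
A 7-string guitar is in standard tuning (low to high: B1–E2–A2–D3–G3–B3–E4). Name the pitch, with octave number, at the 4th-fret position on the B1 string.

D#2

Each fret is one semitone, so B1 + 4 = D#2.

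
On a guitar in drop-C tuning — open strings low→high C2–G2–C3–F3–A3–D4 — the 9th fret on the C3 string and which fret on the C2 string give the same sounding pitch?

C3 at fret 9 is C3 + 9 semitones = A3.
The open C2 string is 12 semitones below the open C3, so the same pitch on the C2 string lies at fret 9 + 12 = 21.

21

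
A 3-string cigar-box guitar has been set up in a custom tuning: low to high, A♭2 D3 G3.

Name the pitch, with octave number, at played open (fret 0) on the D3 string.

D3

Fret 0 is the open string itself, so the pitch is just D3.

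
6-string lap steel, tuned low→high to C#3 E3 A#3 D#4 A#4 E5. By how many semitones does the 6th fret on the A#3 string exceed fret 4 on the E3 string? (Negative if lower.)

A#3 at fret 6 → E4 (MIDI 64); E3 at fret 4 → G#3 (MIDI 56).
64 − 56 = 8, so the two pitches are 8 semitones apart.

8 semitones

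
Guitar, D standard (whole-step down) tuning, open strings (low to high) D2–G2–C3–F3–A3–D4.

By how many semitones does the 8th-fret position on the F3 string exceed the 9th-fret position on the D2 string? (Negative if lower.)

14 semitones

F3 at fret 8 → C♯4 (MIDI 61); D2 at fret 9 → B2 (MIDI 47).
61 − 47 = 14, so the two pitches are 14 semitones apart.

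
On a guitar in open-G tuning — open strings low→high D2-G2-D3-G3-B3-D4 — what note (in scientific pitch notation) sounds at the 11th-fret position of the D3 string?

C#4

The open D3 string plus 11 semitones: D–D#–E–F–…–B–C–C#.
The walk passes from B into C once, so the octave number goes from 3 to 4.
(Equivalently spelled Db4.)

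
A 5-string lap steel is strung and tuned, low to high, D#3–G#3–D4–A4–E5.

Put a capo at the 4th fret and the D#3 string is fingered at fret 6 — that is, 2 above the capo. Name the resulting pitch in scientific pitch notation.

A3

The capo raises the open D#3 by 4 semitones to G3; fretting 2 more gives D#3 + 4 + 2 = D#3 + 6 semitones = A3.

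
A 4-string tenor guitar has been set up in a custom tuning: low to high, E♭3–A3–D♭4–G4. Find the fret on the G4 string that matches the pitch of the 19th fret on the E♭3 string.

Fret 19 on E♭3 is MIDI 51 + 19 = 70 (B♭4). On the G4 string (open MIDI 67), that pitch is 70 − 67 = fret 3.

3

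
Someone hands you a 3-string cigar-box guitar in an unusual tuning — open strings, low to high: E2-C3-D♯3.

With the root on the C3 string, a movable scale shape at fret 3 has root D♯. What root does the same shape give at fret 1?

C♯

Moving from fret 3 to fret 1 shifts the root by -2 semitones.
D♯ down 2 semitones is C♯.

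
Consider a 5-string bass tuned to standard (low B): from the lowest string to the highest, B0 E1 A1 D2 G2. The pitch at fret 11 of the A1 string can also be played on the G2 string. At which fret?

A1 at fret 11 is A1 + 11 semitones = G♯2.
The open G2 string is 10 semitones above the open A1, so the same pitch on the G2 string lies at fret 11 − 10 = 1.

1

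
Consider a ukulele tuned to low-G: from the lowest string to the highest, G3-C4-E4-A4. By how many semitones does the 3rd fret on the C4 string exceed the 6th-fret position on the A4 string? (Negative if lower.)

-12 semitones

C4 at fret 3 → D#4 (MIDI 63); A4 at fret 6 → D#5 (MIDI 75).
63 − 75 = -12, so the two pitches are 12 semitones apart.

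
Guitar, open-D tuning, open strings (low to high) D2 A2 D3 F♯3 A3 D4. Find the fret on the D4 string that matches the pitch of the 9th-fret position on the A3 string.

A3 at fret 9 is A3 + 9 semitones = F♯4.
The open D4 string is 5 semitones above the open A3, so the same pitch on the D4 string lies at fret 9 − 5 = 4.

4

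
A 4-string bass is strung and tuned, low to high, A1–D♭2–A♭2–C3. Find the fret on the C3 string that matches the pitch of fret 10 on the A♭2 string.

A♭2 at fret 10 is A♭2 + 10 semitones = G♭3.
The open C3 string is 4 semitones above the open A♭2, so the same pitch on the C3 string lies at fret 10 − 4 = 6.

6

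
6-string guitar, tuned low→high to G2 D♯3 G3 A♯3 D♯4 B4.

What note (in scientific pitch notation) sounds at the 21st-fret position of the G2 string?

G2 is MIDI 43. Adding 21 gives 64, which is E4.

E4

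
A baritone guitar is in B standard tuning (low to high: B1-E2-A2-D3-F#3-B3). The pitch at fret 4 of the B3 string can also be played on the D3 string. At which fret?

13

B3 at fret 4 is B3 + 4 semitones = D#4.
The open D3 string is 9 semitones below the open B3, so the same pitch on the D3 string lies at fret 4 + 9 = 13.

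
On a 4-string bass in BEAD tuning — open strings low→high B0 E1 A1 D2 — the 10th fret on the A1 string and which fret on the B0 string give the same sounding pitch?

20

A1 at fret 10 is A1 + 10 semitones = G2.
The open B0 string is 10 semitones below the open A1, so the same pitch on the B0 string lies at fret 10 + 10 = 20.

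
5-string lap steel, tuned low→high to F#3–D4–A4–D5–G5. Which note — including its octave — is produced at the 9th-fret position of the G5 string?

Each fret is one semitone, so G5 + 9 = E6.

E6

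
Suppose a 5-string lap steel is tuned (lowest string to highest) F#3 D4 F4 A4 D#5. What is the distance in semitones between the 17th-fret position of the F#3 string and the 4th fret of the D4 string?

5 semitones

F#3 at fret 17 → B4 (MIDI 71); D4 at fret 4 → F#4 (MIDI 66).
71 − 66 = 5, so the two pitches are 5 semitones apart, with B4 the higher.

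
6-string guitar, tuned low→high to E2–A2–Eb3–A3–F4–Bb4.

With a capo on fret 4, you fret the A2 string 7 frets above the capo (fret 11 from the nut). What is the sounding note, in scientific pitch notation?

The capo raises the open A2 by 4 semitones to Db3; fretting 7 more gives A2 + 4 + 7 = A2 + 11 semitones = Ab3.

Ab3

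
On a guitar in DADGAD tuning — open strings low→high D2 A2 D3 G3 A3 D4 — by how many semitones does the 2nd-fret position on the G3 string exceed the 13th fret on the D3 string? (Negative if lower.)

G3 at fret 2 → A3 (MIDI 57); D3 at fret 13 → D#4 (MIDI 63).
57 − 63 = -6, so the two pitches are 6 semitones apart.

-6 semitones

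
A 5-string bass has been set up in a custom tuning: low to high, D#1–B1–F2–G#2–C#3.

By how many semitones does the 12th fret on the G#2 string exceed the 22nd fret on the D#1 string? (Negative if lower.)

G#2 at fret 12 → G#3 (MIDI 56); D#1 at fret 22 → C#3 (MIDI 49).
56 − 49 = 7, so the two pitches are 7 semitones apart.

7 semitones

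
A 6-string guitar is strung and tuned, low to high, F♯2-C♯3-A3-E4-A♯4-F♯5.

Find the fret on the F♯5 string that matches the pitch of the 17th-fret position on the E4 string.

3

E4 at fret 17 is E4 + 17 semitones = A5.
The open F♯5 string is 14 semitones above the open E4, so the same pitch on the F♯5 string lies at fret 17 − 14 = 3.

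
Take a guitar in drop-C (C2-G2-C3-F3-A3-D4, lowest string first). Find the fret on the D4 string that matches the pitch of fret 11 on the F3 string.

Fret 11 on F3 is MIDI 53 + 11 = 64 (E4). On the D4 string (open MIDI 62), that pitch is 64 − 62 = fret 2.

2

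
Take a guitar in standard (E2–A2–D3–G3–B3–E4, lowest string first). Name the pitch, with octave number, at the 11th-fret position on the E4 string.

E4 is MIDI 64. Adding 11 gives 75, which is D#5.

D#5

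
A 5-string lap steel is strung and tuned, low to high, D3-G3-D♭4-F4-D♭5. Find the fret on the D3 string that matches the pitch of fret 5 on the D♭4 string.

D♭4 at fret 5 is D♭4 + 5 semitones = G♭4.
The open D3 string is 11 semitones below the open D♭4, so the same pitch on the D3 string lies at fret 5 + 11 = 16.

16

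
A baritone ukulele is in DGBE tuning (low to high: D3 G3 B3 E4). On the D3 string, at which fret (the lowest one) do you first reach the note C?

From D3, count semitones up the chromatic scale until reaching C: D–D#–E–F–…–A#–B–C — 10 steps.

10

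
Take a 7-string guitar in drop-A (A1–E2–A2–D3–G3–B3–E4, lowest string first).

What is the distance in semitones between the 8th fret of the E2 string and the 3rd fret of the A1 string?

12 semitones

E2 at fret 8 → C3 (MIDI 48); A1 at fret 3 → C2 (MIDI 36).
48 − 36 = 12, so the two pitches are 12 semitones apart, with C3 the higher.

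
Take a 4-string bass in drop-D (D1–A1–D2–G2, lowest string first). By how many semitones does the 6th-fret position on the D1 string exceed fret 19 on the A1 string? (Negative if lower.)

-20 semitones

D1 at fret 6 → G#1 (MIDI 32); A1 at fret 19 → E3 (MIDI 52).
32 − 52 = -20, so the two pitches are 20 semitones apart.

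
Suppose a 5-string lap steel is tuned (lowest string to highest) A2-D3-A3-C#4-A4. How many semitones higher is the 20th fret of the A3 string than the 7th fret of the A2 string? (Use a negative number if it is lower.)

25 semitones

A3 at fret 20 → F5 (MIDI 77); A2 at fret 7 → E3 (MIDI 52).
77 − 52 = 25, so the two pitches are 25 semitones apart.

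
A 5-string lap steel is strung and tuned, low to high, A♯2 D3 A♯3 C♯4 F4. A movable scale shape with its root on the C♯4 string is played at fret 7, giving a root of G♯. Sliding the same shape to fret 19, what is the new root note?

G♯

Moving from fret 7 to fret 19 shifts the root by 12 semitones.
G♯ up 12 semitones is G♯.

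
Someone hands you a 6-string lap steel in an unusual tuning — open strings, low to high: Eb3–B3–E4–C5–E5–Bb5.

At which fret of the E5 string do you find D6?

10

D6 is 10 semitones above the open E5 (E–F–Gb–G–…–C–Db–D), so it sits at fret 10.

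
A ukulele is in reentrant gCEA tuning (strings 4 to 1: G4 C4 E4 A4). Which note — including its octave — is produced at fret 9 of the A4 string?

F#5

A4 is MIDI 69. Adding 9 gives 78, which is F#5.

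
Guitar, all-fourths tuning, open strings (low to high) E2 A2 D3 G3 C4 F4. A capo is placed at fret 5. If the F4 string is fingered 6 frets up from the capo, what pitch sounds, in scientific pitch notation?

The capo raises the open F4 by 5 semitones to A#4; fretting 6 more gives F4 + 5 + 6 = F4 + 11 semitones = E5.

E5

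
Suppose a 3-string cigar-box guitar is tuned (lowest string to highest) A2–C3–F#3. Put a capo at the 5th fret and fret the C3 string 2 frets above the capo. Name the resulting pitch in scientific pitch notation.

G3

The capo raises the open C3 by 5 semitones to F3; fretting 2 more gives C3 + 5 + 2 = C3 + 7 semitones = G3.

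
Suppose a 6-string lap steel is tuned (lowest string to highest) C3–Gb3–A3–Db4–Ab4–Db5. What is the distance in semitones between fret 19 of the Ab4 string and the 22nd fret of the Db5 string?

8 semitones

Ab4 at fret 19 → Eb6 (MIDI 87); Db5 at fret 22 → B6 (MIDI 95).
87 − 95 = -8, so the two pitches are 8 semitones apart, with B6 the higher.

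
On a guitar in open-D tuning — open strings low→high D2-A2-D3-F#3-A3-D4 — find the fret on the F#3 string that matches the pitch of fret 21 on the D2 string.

D2 at fret 21 is D2 + 21 semitones = B3.
The open F#3 string is 16 semitones above the open D2, so the same pitch on the F#3 string lies at fret 21 − 16 = 5.

5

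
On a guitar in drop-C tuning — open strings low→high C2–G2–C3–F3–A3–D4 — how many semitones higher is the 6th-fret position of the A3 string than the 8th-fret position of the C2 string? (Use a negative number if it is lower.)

A3 at fret 6 → D♯4 (MIDI 63); C2 at fret 8 → G♯2 (MIDI 44).
63 − 44 = 19, so the two pitches are 19 semitones apart.

19 semitones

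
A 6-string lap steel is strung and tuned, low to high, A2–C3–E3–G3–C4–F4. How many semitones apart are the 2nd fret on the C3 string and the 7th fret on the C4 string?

C3 at fret 2 → D3 (MIDI 50); C4 at fret 7 → G4 (MIDI 67).
50 − 67 = -17, so the two pitches are 17 semitones apart, with G4 the higher.

17 semitones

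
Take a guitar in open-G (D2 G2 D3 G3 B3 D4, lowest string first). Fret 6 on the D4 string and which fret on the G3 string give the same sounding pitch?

13

D4 at fret 6 is D4 + 6 semitones = G♯4.
The open G3 string is 7 semitones below the open D4, so the same pitch on the G3 string lies at fret 6 + 7 = 13.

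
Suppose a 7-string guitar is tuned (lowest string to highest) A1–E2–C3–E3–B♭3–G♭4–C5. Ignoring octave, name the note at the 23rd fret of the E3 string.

Each fret is one semitone, so E3 + 23 = E♭.

E♭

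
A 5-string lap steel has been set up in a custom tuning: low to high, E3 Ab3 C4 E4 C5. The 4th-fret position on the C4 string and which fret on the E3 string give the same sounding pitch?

C4 at fret 4 is C4 + 4 semitones = E4.
The open E3 string is 8 semitones below the open C4, so the same pitch on the E3 string lies at fret 4 + 8 = 12.

12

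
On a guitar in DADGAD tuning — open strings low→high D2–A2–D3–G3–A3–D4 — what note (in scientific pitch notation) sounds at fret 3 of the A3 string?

C4

Each fret is one semitone, so A3 + 3 = C4.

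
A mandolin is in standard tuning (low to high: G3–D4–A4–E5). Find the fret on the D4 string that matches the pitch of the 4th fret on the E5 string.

18

E5 at fret 4 is E5 + 4 semitones = G♯5.
The open D4 string is 14 semitones below the open E5, so the same pitch on the D4 string lies at fret 4 + 14 = 18.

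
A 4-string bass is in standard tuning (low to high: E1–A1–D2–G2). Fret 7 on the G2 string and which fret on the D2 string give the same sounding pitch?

G2 at fret 7 is G2 + 7 semitones = D3.
The open D2 string is 5 semitones below the open G2, so the same pitch on the D2 string lies at fret 7 + 5 = 12.

12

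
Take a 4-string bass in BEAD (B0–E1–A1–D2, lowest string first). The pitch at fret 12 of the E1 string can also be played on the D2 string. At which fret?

Fret 12 on E1 is MIDI 28 + 12 = 40 (E2). On the D2 string (open MIDI 38), that pitch is 40 − 38 = fret 2.

2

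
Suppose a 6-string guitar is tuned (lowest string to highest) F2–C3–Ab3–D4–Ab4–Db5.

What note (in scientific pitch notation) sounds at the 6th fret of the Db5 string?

G5

Db5 is MIDI 73. Adding 6 gives 79, which is G5.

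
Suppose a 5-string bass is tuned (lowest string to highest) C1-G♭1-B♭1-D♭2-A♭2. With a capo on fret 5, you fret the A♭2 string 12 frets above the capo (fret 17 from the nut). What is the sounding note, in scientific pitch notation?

D♭4

The capo raises the open A♭2 by 5 semitones to D♭3; fretting 12 more gives A♭2 + 5 + 12 = A♭2 + 17 semitones = D♭4.
(Also written C♯.)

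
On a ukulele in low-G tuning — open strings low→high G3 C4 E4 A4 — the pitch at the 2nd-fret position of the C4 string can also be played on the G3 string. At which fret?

Fret 2 on C4 is MIDI 60 + 2 = 62 (D4). On the G3 string (open MIDI 55), that pitch is 62 − 55 = fret 7.

7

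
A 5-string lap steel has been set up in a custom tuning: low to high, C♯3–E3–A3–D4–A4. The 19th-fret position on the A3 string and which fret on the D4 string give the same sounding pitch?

14

Fret 19 on A3 is MIDI 57 + 19 = 76 (E5). On the D4 string (open MIDI 62), that pitch is 76 − 62 = fret 14.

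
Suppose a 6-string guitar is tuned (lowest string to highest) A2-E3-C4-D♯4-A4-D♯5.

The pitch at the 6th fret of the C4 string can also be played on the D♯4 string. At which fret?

3

Fret 6 on C4 is MIDI 60 + 6 = 66 (F♯4). On the D♯4 string (open MIDI 63), that pitch is 66 − 63 = fret 3.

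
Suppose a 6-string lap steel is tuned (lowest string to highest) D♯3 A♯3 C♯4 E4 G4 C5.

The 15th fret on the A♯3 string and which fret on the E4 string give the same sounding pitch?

Fret 15 on A♯3 is MIDI 58 + 15 = 73 (C♯5). On the E4 string (open MIDI 64), that pitch is 73 − 64 = fret 9.

9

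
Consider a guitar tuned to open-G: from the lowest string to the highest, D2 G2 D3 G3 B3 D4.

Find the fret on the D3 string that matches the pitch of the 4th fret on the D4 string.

D4 at fret 4 is D4 + 4 semitones = F#4.
The open D3 string is 12 semitones below the open D4, so the same pitch on the D3 string lies at fret 4 + 12 = 16.

16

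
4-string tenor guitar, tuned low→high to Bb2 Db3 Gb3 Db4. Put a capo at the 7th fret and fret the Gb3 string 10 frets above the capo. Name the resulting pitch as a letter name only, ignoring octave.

B

The capo raises the open Gb3 by 7 semitones to Db4; fretting 10 more gives Gb3 + 7 + 10 = Gb3 + 17 semitones, landing on B.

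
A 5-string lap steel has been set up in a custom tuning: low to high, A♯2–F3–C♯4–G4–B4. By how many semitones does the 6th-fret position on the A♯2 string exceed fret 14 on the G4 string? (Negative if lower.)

-29 semitones

A♯2 at fret 6 → E3 (MIDI 52); G4 at fret 14 → A5 (MIDI 81).
52 − 81 = -29, so the two pitches are 29 semitones apart.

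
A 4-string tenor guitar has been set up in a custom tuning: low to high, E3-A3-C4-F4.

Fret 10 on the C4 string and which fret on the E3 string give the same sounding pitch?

Fret 10 on C4 is MIDI 60 + 10 = 70 (A#4). On the E3 string (open MIDI 52), that pitch is 70 − 52 = fret 18.

18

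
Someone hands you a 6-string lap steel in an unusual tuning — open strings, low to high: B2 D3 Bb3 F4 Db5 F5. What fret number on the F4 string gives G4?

2

G4 is 2 semitones above the open F4 (F–Gb–G), so it sits at fret 2.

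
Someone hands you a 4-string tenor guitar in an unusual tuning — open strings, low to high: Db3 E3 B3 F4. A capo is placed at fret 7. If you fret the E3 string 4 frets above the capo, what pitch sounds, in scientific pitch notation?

The capo raises the open E3 by 7 semitones to B3; fretting 4 more gives E3 + 7 + 4 = E3 + 11 semitones = Eb4.
(Also written D#.)

Eb4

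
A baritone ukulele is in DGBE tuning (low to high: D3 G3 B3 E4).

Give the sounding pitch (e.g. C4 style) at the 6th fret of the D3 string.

G#3

D3 is MIDI 50. Adding 6 gives 56, which is G#3.
(Equivalently spelled Ab3.)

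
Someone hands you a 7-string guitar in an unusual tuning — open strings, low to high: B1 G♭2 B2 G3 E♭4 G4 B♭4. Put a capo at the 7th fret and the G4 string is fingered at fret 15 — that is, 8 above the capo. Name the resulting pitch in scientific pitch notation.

B♭5

The capo raises the open G4 by 7 semitones to D5; fretting 8 more gives G4 + 7 + 8 = G4 + 15 semitones = B♭5.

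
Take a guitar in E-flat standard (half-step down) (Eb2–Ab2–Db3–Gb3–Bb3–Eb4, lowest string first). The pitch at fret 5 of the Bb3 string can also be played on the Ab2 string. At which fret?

Fret 5 on Bb3 is MIDI 58 + 5 = 63 (Eb4). On the Ab2 string (open MIDI 44), that pitch is 63 − 44 = fret 19.

19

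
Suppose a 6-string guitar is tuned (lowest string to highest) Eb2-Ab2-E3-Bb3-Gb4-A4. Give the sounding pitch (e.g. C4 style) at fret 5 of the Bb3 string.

The open Bb3 string plus 5 semitones: Bb–B–C–Db–D–Eb.
The walk passes from B into C once, so the octave number goes from 3 to 4.

Eb4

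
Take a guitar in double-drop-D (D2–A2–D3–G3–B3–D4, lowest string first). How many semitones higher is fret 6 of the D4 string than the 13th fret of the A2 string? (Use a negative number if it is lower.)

10 semitones

D4 at fret 6 → G#4 (MIDI 68); A2 at fret 13 → A#3 (MIDI 58).
68 − 58 = 10, so the two pitches are 10 semitones apart.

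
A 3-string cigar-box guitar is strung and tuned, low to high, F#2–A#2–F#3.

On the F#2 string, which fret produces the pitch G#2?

2

G#2 is 2 semitones above the open F#2 (F#–G–G#), so it sits at fret 2.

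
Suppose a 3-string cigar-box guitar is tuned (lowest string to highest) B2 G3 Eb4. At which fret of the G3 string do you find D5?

D5 is 19 semitones above the open G3 (G–Ab–A–Bb–…–C–Db–D), so it sits at fret 19.

19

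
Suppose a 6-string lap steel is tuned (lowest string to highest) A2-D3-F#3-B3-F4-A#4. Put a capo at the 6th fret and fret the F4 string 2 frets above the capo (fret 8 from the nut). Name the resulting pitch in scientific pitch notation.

C#5

The capo raises the open F4 by 6 semitones to B4; fretting 2 more gives F4 + 6 + 2 = F4 + 8 semitones = C#5.
(Also written Db.)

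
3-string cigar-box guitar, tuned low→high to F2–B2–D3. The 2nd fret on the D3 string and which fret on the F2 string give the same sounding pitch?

11

D3 at fret 2 is D3 + 2 semitones = E3.
The open F2 string is 9 semitones below the open D3, so the same pitch on the F2 string lies at fret 2 + 9 = 11.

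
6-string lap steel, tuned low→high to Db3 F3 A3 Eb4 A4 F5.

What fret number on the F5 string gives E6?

11

E6 is 11 semitones above the open F5 (F–Gb–G–Ab–…–D–Eb–E), so it sits at fret 11.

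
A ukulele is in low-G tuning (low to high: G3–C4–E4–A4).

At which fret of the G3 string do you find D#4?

8

D#4 is 8 semitones above the open G3 (G–G#–A–A#–B–C–C#–D–D#), so it sits at fret 8.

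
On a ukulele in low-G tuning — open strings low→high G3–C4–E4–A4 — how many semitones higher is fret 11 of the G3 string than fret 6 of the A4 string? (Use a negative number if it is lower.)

G3 at fret 11 → F#4 (MIDI 66); A4 at fret 6 → D#5 (MIDI 75).
66 − 75 = -9, so the two pitches are 9 semitones apart.

-9 semitones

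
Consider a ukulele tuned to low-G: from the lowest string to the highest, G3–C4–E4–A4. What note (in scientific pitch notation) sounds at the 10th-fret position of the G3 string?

Each fret is one semitone, so G3 + 10 = F4.

F4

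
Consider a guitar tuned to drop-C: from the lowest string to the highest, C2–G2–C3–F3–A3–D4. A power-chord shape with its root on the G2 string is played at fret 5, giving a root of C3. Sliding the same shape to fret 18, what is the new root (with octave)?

C#4

Moving from fret 5 to fret 18 shifts the root by 13 semitones.
C3 up 13 semitones is C#4.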